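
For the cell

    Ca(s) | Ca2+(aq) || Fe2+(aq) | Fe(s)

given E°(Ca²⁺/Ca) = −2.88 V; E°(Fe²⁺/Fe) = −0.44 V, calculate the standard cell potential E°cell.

By convention the left-hand electrode in cell notation is the anode (oxidation) and the right-hand electrode is the cathode (reduction).
E°cell = E°(right) − E°(left) = −0.44 − (−2.88) = +2.44 V.

+2.44 V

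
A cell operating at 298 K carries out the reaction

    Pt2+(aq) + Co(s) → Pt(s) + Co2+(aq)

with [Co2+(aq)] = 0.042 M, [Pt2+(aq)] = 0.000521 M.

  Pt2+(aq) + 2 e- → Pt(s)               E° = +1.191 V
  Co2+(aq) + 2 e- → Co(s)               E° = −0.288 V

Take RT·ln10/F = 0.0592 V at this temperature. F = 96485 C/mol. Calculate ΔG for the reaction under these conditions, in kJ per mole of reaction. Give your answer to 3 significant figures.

−275 kJ/mol

With Pt²⁺/Pt reduced at the cathode, E°cell = +1.191 − (−0.288) = +1.479 V and n = 2.
Here Q = [Co2+(aq)] / [Pt2+(aq)] = 80.6 (log Q = 1.906), giving E = +1.479 − (0.0592/2)·(1.906) = +1.4226 V.
ΔG = −nFE = −(2)(96485)(+1.4226) J/mol = −275 kJ/mol.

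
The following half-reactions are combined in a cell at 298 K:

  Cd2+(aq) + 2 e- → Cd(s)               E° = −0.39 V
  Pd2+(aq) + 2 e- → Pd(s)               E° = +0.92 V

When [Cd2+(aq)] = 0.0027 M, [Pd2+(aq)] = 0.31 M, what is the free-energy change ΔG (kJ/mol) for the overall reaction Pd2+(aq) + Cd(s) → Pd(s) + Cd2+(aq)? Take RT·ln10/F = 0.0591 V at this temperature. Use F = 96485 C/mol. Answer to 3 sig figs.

E°cell = +0.92 − (−0.39) = +1.31 V; the balanced reaction transfers n = 2 electrons.
Here Q = [Cd2+(aq)] / [Pd2+(aq)] = 0.00871 (log Q = −2.060), giving E = +1.31 − (0.0591/2)·(−2.060) = +1.3709 V.
ΔG = −nFE = −(2)(96485)(+1.3709) J/mol = −265 kJ/mol.

−265 kJ/mol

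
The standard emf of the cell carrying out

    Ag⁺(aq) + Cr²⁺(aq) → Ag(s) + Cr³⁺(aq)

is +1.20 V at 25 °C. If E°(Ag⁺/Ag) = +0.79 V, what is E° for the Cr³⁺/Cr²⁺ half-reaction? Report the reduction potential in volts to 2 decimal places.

In the reaction as written the Ag⁺/Ag couple is reduced (cathode) and Cr³⁺/Cr²⁺ is oxidized (anode), so E°cell = E°(Ag⁺/Ag) − E°(Cr³⁺/Cr²⁺).
E°(Cr³⁺/Cr²⁺) = E°(cathode) − E°cell = +0.79 − (+1.20) = −0.41 V.

−0.41 V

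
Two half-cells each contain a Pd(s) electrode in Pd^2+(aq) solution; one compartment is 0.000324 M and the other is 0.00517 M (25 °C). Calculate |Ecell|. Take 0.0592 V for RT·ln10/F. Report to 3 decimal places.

0.036 V

For a concentration cell E°cell = 0, since both electrodes use the same couple.
The compartment with the higher Pd^2+(aq) concentration (0.00517 M) acts as the cathode; ions are reduced there and produced at the dilute (0.000324 M) anode.
With n = 2, Ecell = −(0.0592/2)·log([dilute]/[conc]) = −(0.0592/2)·log(0.000324/0.00517) = +0.036 V.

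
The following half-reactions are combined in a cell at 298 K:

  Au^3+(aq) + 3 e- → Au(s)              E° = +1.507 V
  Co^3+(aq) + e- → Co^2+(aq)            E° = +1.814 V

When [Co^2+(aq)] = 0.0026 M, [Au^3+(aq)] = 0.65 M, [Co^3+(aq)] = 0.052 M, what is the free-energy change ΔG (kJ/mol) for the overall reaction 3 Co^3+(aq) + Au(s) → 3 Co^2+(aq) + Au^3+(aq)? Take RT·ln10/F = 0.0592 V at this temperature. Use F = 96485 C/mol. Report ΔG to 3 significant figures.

−112 kJ/mol

With Co³⁺/Co²⁺ reduced at the cathode, E°cell = +1.814 − (+1.507) = +0.307 V and n = 3.
The reaction quotient is ([Co^2+(aq)]^3·[Au^3+(aq)]) / [Co^3+(aq)]^3 = 8.12×10^−5; by Nernst, E = +0.307 − (0.0592/3)(−4.090) = +0.3877 V.
Finally ΔG = −nFE = −(3)(96485 C/mol)(+0.3877 V) = −112 kJ/mol.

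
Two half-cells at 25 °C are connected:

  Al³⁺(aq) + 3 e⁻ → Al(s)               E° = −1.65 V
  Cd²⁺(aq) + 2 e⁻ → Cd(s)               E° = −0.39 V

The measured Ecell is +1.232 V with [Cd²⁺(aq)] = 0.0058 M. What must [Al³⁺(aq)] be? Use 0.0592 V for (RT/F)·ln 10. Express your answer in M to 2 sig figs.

0.012 M

The Cd²⁺/Cd couple has the larger reduction potential, so it is the cathode: E°cell = −0.39 − (−1.65) = +1.26 V and n = 6.
Rearranging E = E° − (0.0592/n)·log Q gives log Q = 6(+1.26 − (+1.232))/0.0592 = 2.838.
The balanced reaction is 3 Cd²⁺(aq) + 2 Al(s) → 3 Cd(s) + 2 Al³⁺(aq), so Q = [Al³⁺(aq)]^2 / [Cd²⁺(aq)]^3.
Substituting the known concentrations and solving, log [Al³⁺(aq)] = −1.936 and [Al³⁺(aq)] = 0.012 M.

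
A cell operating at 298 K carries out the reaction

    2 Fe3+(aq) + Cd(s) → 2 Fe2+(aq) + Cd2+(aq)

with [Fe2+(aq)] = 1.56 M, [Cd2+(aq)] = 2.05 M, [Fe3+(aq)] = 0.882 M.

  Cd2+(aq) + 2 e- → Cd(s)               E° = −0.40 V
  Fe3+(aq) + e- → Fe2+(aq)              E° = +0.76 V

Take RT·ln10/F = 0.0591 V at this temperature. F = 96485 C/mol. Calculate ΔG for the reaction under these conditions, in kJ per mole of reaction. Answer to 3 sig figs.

With Fe³⁺/Fe²⁺ reduced at the cathode, E°cell = +0.76 − (−0.40) = +1.16 V and n = 2.
Here Q = ([Fe2+(aq)]^2·[Cd2+(aq)]) / [Fe3+(aq)]^2 = 6.41 (log Q = 0.807), giving E = +1.16 − (0.0591/2)·(0.807) = +1.1362 V.
ΔG = −nFE = −(2)(96485)(+1.1362) J/mol = −219 kJ/mol.

−219 kJ/mol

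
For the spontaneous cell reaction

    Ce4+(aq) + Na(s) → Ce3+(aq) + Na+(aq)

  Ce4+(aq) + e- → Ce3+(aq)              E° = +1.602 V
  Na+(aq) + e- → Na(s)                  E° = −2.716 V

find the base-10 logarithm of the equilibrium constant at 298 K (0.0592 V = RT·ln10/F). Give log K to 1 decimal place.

The Ce⁴⁺/Ce³⁺ couple is reduced (cathode); E°cell = +1.602 − (−2.716) = +4.318 V with n = 1.
At equilibrium E = 0, so log K = nE°cell / 0.0592 = (1)(+4.318) / 0.0592 = 72.9.

log K = 72.9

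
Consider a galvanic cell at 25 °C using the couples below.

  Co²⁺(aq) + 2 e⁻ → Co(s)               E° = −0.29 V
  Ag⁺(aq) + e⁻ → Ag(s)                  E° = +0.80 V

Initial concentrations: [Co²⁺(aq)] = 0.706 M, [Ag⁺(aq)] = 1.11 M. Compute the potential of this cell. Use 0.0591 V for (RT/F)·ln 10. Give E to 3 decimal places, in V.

+1.097 V

Ag⁺/Ag is reduced (cathode, E° = +0.80 V) and Co²⁺/Co is oxidized (anode).
E°cell = +0.80 − (−0.29) = +1.09 V, with n = 2 electrons transferred.
For the overall reaction 2 Ag⁺(aq) + Co(s) → 2 Ag(s) + Co²⁺(aq), Q = [Co²⁺(aq)] / [Ag⁺(aq)]^2 = 0.573, giving log Q = −0.242.
By the Nernst equation, E = +1.09 − (0.0591/2)·(−0.242) = +1.097 V.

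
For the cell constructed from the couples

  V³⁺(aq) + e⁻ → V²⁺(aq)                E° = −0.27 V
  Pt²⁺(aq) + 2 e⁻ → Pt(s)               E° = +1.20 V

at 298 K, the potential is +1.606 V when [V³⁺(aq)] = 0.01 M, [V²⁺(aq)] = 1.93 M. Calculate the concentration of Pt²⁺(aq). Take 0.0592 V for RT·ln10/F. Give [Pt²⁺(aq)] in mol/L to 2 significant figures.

1.1 M

With Pt²⁺/Pt at the cathode and V³⁺/V²⁺ at the anode, E°cell = +1.20 − (−0.27) = +1.47 V (n = 2).
Since E = E° − (0.0592/n)·log Q, log Q = n(E° − E)/0.0592 = −4.595.
For Pt²⁺(aq) + 2 V²⁺(aq) → Pt(s) + 2 V³⁺(aq), the reaction quotient is Q = [V³⁺(aq)]^2 / ([Pt²⁺(aq)]·[V²⁺(aq)]^2).
Isolating [Pt²⁺(aq)] in Q = 10^{−4.595} yields log [Pt²⁺(aq)] = 0.024, i.e. 1.1 M.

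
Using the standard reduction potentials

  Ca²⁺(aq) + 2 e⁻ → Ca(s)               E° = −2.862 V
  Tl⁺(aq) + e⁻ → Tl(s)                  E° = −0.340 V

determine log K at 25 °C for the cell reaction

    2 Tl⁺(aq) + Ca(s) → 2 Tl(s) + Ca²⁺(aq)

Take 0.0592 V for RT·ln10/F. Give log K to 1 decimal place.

log K = 85.2

The Tl⁺/Tl couple is reduced (cathode); E°cell = −0.340 − (−2.862) = +2.522 V with n = 2.
At equilibrium E = 0, so log K = nE°cell / 0.0592 = (2)(+2.522) / 0.0592 = 85.2.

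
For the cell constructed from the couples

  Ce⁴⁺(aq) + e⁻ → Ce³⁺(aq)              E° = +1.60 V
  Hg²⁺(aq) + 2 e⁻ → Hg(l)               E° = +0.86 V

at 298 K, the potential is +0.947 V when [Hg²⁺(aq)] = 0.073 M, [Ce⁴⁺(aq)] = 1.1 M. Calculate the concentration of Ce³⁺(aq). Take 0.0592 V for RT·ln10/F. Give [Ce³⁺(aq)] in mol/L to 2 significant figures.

0.0013 M

Ce⁴⁺/Ce³⁺ is the cathode (higher E°); E°cell = +1.60 − (+0.86) = +0.74 V with n = 2.
Rearranging E = E° − (0.0592/n)·log Q gives log Q = 2(+0.74 − (+0.947))/0.0592 = −6.993.
The balanced reaction is 2 Ce⁴⁺(aq) + Hg(l) → 2 Ce³⁺(aq) + Hg²⁺(aq), so Q = ([Ce³⁺(aq)]^2·[Hg²⁺(aq)]) / [Ce⁴⁺(aq)]^2.
Solving for the unknown gives log [Ce³⁺(aq)] = −2.887, so [Ce³⁺(aq)] ≈ 0.0013 M.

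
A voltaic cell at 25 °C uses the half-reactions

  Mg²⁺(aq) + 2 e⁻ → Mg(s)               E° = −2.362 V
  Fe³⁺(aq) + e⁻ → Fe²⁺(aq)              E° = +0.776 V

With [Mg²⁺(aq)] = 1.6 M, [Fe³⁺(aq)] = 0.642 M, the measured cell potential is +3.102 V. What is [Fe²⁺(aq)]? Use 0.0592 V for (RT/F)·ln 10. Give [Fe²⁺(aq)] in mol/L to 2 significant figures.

With Fe³⁺/Fe²⁺ at the cathode and Mg²⁺/Mg at the anode, E°cell = +0.776 − (−2.362) = +3.138 V (n = 2).
From the Nernst equation, log Q = n(E° − E)/0.0592 = 2·(+3.138 − (+3.102))/0.0592 = 1.216.
The balanced reaction is 2 Fe³⁺(aq) + Mg(s) → 2 Fe²⁺(aq) + Mg²⁺(aq), so Q = ([Fe²⁺(aq)]^2·[Mg²⁺(aq)]) / [Fe³⁺(aq)]^2.
Isolating [Fe²⁺(aq)] in Q = 10^{1.216} yields log [Fe²⁺(aq)] = 0.313, i.e. 2.1 M.

2.1 M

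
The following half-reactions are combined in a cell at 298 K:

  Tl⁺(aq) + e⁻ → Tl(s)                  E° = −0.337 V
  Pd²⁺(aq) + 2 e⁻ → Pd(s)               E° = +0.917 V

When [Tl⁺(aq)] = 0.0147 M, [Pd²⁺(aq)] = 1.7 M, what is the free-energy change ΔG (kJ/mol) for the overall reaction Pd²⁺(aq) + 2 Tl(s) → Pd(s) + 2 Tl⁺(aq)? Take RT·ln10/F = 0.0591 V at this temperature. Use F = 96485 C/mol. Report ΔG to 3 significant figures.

−264 kJ/mol

E°cell = +0.917 − (−0.337) = +1.254 V; the balanced reaction transfers n = 2 electrons.
Here Q = [Tl⁺(aq)]^2 / [Pd²⁺(aq)] = 0.000127 (log Q = −3.896), giving E = +1.254 − (0.0591/2)·(−3.896) = +1.3691 V.
ΔG = −nFE = −(2)(96485)(+1.3691) J/mol = −264 kJ/mol.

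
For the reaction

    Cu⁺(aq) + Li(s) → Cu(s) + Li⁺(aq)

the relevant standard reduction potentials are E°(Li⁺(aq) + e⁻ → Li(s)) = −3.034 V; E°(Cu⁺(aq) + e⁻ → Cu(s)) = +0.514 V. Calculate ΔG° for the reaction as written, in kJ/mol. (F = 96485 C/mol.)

In the reaction as written Cu⁺(aq) is reduced, so the Cu⁺/Cu couple is the cathode and Li⁺/Li is the anode.
E°cell = +0.514 − (−3.034) = +3.548 V; balancing electrons gives n = 1.
ΔG° = −nFE°cell = −(1)(96485)(+3.548) J/mol = −342 kJ/mol.

−342 kJ/mol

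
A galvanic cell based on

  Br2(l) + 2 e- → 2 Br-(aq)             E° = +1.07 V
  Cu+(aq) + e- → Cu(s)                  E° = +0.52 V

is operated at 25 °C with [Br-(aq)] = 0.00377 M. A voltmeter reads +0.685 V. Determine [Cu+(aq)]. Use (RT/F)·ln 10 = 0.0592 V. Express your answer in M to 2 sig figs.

1.4 M

Br₂/Br⁻ is the cathode (higher E°); E°cell = +1.07 − (+0.52) = +0.55 V with n = 2.
Since E = E° − (0.0592/n)·log Q, log Q = n(E° − E)/0.0592 = −4.561.
The balanced reaction is Br2(l) + 2 Cu(s) → 2 Br-(aq) + 2 Cu+(aq), so Q = [Br-(aq)]^2·[Cu+(aq)]^2.
Solving for the unknown gives log [Cu+(aq)] = 0.143, so [Cu+(aq)] ≈ 1.4 M.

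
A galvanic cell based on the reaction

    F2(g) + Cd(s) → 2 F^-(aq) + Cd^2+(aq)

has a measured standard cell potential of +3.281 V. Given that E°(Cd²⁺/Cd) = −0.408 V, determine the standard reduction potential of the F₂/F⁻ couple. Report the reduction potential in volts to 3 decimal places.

In the reaction as written the F₂/F⁻ couple is reduced (cathode) and Cd²⁺/Cd is oxidized (anode), so E°cell = E°(F₂/F⁻) − E°(Cd²⁺/Cd).
E°(F₂/F⁻) = E°cell + E°(anode) = +3.281 + (−0.408) = +2.873 V.

+2.873 V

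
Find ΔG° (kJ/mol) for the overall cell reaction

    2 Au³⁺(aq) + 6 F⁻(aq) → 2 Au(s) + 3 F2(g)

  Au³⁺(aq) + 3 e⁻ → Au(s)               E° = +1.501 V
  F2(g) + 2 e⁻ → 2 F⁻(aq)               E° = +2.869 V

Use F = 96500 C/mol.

In the reaction as written Au³⁺(aq) is reduced, so the Au³⁺/Au couple is the cathode and F₂/F⁻ is the anode.
E°cell = +1.501 − (+2.869) = −1.368 V; balancing electrons gives n = 6.
ΔG° = −nFE°cell = −(6)(96500)(−1.368) J/mol = +792 kJ/mol.

+792 kJ/mol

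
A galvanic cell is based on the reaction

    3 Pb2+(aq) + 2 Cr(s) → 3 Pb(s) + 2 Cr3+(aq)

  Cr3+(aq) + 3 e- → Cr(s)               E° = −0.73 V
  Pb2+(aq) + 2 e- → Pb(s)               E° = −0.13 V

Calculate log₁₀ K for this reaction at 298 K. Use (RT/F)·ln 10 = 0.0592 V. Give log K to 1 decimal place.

The Pb²⁺/Pb couple is reduced (cathode); E°cell = −0.13 − (−0.73) = +0.60 V with n = 6.
At equilibrium E = 0, so log K = nE°cell / 0.0592 = (6)(+0.60) / 0.0592 = 60.8.

log K = 60.8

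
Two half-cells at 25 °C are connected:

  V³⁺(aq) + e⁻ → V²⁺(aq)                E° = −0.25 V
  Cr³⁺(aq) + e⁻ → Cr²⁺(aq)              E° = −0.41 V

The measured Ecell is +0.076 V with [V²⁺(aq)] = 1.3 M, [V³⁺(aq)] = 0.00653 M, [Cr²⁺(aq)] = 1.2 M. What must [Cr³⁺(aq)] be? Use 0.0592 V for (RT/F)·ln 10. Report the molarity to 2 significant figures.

The V³⁺/V²⁺ couple has the larger reduction potential, so it is the cathode: E°cell = −0.25 − (−0.41) = +0.16 V and n = 1.
From the Nernst equation, log Q = n(E° − E)/0.0592 = 1·(+0.16 − (+0.076))/0.0592 = 1.419.
The balanced reaction is V³⁺(aq) + Cr²⁺(aq) → V²⁺(aq) + Cr³⁺(aq), so Q = ([V²⁺(aq)]·[Cr³⁺(aq)]) / ([V³⁺(aq)]·[Cr²⁺(aq)]).
Solving for the unknown gives log [Cr³⁺(aq)] = −0.801, so [Cr³⁺(aq)] ≈ 0.16 M.

0.16 M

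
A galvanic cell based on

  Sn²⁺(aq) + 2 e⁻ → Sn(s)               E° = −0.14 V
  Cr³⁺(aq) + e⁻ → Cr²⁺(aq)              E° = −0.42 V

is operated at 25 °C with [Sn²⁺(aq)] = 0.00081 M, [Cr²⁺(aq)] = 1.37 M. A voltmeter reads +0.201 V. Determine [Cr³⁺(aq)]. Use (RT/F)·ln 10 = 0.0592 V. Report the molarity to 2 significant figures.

The Sn²⁺/Sn couple has the larger reduction potential, so it is the cathode: E°cell = −0.14 − (−0.42) = +0.28 V and n = 2.
Rearranging E = E° − (0.0592/n)·log Q gives log Q = 2(+0.28 − (+0.201))/0.0592 = 2.669.
Balancing electrons gives Sn²⁺(aq) + 2 Cr²⁺(aq) → Sn(s) + 2 Cr³⁺(aq); thus Q = [Cr³⁺(aq)]^2 / ([Sn²⁺(aq)]·[Cr²⁺(aq)]^2).
Solving for the unknown gives log [Cr³⁺(aq)] = −0.075, so [Cr³⁺(aq)] ≈ 0.84 M.

0.84 M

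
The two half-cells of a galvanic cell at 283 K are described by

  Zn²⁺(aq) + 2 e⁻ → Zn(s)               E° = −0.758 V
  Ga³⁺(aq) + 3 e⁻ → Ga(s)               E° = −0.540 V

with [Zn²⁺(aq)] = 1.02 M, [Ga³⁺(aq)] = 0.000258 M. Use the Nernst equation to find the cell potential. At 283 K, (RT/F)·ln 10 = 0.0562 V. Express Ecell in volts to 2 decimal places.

+0.15 V

The Ga³⁺/Ga couple has the more positive E°, so it is the cathode; Zn²⁺/Zn is the anode.
The standard potential is −0.540 − (−0.758) = +0.218 V and the balanced reaction transfers n = 6 electrons.
For the overall reaction 2 Ga³⁺(aq) + 3 Zn(s) → 2 Ga(s) + 3 Zn²⁺(aq), Q = [Zn²⁺(aq)]^3 / [Ga³⁺(aq)]^2 = 1.59×10^7, giving log Q = 7.203.
Applying E = E° − (RT ln10/nF)·log Q gives +0.218 − (0.0562/6)(7.203) = +0.15 V.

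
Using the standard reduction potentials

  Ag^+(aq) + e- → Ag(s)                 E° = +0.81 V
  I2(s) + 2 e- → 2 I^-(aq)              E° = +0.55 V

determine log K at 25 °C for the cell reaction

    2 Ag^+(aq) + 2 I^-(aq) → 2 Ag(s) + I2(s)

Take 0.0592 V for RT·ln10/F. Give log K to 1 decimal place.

log K = 8.8

The Ag⁺/Ag couple is reduced (cathode); E°cell = +0.81 − (+0.55) = +0.26 V with n = 2.
At equilibrium E = 0, so log K = nE°cell / 0.0592 = (2)(+0.26) / 0.0592 = 8.8.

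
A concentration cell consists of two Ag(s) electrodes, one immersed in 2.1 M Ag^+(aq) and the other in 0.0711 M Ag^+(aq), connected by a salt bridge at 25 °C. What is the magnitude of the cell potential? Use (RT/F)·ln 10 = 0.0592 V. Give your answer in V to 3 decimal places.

0.087 V

For a concentration cell E°cell = 0, since both electrodes use the same couple.
The compartment with the higher Ag^+(aq) concentration (2.1 M) acts as the cathode; ions are reduced there and produced at the dilute (0.0711 M) anode.
With n = 1, Ecell = −(0.0592/1)·log([dilute]/[conc]) = −(0.0592/1)·log(0.0711/2.1) = +0.087 V.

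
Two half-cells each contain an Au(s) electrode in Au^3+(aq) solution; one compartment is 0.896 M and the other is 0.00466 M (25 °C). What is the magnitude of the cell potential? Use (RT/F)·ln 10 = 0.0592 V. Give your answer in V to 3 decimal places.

For a concentration cell E°cell = 0, since both electrodes use the same couple.
The compartment with the higher Au^3+(aq) concentration (0.896 M) acts as the cathode; ions are reduced there and produced at the dilute (0.00466 M) anode.
With n = 3, Ecell = −(0.0592/3)·log([dilute]/[conc]) = −(0.0592/3)·log(0.00466/0.896) = +0.045 V.

0.045 V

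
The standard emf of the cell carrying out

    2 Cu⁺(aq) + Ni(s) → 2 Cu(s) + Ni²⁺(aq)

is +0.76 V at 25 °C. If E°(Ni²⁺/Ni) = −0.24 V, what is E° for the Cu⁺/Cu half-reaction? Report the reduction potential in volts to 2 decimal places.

In the reaction as written the Cu⁺/Cu couple is reduced (cathode) and Ni²⁺/Ni is oxidized (anode), so E°cell = E°(Cu⁺/Cu) − E°(Ni²⁺/Ni).
E°(Cu⁺/Cu) = E°cell + E°(anode) = +0.76 + (−0.24) = +0.52 V.

+0.52 V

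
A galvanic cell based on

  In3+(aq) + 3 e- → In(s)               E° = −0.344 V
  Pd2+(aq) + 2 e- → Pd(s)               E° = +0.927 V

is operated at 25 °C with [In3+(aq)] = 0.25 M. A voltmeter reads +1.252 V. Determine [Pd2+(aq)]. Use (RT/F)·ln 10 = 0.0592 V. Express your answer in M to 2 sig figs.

With Pd²⁺/Pd at the cathode and In³⁺/In at the anode, E°cell = +0.927 − (−0.344) = +1.271 V (n = 6).
Rearranging E = E° − (0.0592/n)·log Q gives log Q = 6(+1.271 − (+1.252))/0.0592 = 1.926.
The balanced reaction is 3 Pd2+(aq) + 2 In(s) → 3 Pd(s) + 2 In3+(aq), so Q = [In3+(aq)]^2 / [Pd2+(aq)]^3.
Substituting the known concentrations and solving, log [Pd2+(aq)] = −1.043 and [Pd2+(aq)] = 0.091 M.

0.091 M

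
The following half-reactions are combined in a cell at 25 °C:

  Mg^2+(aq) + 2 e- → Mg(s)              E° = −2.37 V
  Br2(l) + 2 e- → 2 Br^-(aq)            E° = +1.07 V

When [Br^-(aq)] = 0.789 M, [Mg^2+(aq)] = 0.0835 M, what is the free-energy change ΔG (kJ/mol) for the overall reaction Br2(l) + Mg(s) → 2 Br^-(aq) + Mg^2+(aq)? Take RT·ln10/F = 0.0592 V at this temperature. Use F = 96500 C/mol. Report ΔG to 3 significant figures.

−671 kJ/mol

With Br₂/Br⁻ reduced at the cathode, E°cell = +1.07 − (−2.37) = +3.44 V and n = 2.
The reaction quotient is [Br^-(aq)]^2·[Mg^2+(aq)] = 0.052; by Nernst, E = +3.44 − (0.0592/2)(−1.284) = +3.4780 V.
ΔG = −nFE = −(2)(96500)(+3.4780) J/mol = −671 kJ/mol.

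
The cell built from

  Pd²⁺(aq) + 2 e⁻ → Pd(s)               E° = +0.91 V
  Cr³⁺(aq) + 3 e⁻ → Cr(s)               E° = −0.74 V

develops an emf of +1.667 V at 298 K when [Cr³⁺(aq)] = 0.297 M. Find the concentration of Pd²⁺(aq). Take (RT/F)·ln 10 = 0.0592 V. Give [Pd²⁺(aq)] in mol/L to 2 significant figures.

1.7 M

The Pd²⁺/Pd couple has the larger reduction potential, so it is the cathode: E°cell = +0.91 − (−0.74) = +1.65 V and n = 6.
Since E = E° − (0.0592/n)·log Q, log Q = n(E° − E)/0.0592 = −1.723.
Balancing electrons gives 3 Pd²⁺(aq) + 2 Cr(s) → 3 Pd(s) + 2 Cr³⁺(aq); thus Q = [Cr³⁺(aq)]^2 / [Pd²⁺(aq)]^3.
Solving for the unknown gives log [Pd²⁺(aq)] = 0.223, so [Pd²⁺(aq)] ≈ 1.7 M.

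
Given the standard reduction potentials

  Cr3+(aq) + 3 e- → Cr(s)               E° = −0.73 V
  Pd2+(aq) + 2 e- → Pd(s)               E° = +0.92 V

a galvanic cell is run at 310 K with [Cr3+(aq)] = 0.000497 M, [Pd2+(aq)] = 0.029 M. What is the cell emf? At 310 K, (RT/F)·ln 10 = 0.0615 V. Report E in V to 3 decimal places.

+1.670 V

Pd²⁺/Pd is reduced (cathode, E° = +0.92 V) and Cr³⁺/Cr is oxidized (anode).
The standard potential is +0.92 − (−0.73) = +1.65 V and the balanced reaction transfers n = 6 electrons.
For the overall reaction 3 Pd2+(aq) + 2 Cr(s) → 3 Pd(s) + 2 Cr3+(aq), Q = [Cr3+(aq)]^2 / [Pd2+(aq)]^3 = 0.0101, giving log Q = −1.994.
E = E° − (0.0615/n)·log Q = +1.65 − (0.0615/6)(−1.994) = +1.670 V.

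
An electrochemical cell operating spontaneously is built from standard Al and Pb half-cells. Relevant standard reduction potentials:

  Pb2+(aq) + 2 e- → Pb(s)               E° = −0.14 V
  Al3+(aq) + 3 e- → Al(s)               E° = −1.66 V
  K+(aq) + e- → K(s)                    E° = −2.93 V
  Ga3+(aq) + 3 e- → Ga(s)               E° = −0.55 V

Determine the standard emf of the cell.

+1.52 V

Of the two couples in this cell, the one with the more positive reduction potential is reduced at the cathode: here that is Pb²⁺/Pb (−0.14 V); Al³⁺/Al (−1.66 V) is the anode.
E°cell = E°(cathode) − E°(anode) = −0.14 − (−1.66) = +1.52 V.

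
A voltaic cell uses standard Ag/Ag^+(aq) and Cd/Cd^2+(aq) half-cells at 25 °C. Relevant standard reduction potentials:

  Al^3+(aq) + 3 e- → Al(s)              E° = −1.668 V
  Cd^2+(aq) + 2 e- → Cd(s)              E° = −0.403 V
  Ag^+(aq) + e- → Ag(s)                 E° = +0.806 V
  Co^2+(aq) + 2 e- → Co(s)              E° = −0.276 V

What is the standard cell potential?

Of the two couples in this cell, the one with the more positive reduction potential is reduced at the cathode: here that is Ag⁺/Ag (+0.806 V); Cd²⁺/Cd (−0.403 V) is the anode.
E°cell = E°(cathode) − E°(anode) = +0.806 − (−0.403) = +1.209 V.

+1.209 V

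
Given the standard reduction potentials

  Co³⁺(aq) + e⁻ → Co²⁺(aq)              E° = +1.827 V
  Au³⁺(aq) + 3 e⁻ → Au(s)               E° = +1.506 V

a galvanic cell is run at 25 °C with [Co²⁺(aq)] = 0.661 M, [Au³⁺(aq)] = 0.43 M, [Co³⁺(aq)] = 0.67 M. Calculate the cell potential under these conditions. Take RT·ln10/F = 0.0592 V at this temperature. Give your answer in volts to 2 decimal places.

Co³⁺/Co²⁺ is reduced (cathode, E° = +1.827 V) and Au³⁺/Au is oxidized (anode).
E°cell = E°cat − E°an = +1.827 − (+1.506) = +0.321 V; n = 3.
The balanced reaction is 3 Co³⁺(aq) + Au(s) → 3 Co²⁺(aq) + Au³⁺(aq), so Q = ([Co²⁺(aq)]^3·[Au³⁺(aq)]) / [Co³⁺(aq)]^3 = 0.413 and log Q = −0.384.
E = E° − (0.0592/n)·log Q = +0.321 − (0.0592/3)(−0.384) = +0.33 V.

+0.33 V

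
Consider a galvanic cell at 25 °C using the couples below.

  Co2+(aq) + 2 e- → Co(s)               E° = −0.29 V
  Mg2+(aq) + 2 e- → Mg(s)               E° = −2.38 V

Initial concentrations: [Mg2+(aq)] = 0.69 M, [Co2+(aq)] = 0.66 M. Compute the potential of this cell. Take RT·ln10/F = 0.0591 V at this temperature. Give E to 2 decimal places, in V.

Co²⁺/Co is reduced (cathode, E° = −0.29 V) and Mg²⁺/Mg is oxidized (anode).
The standard potential is −0.29 − (−2.38) = +2.09 V and the balanced reaction transfers n = 2 electrons.
Balancing gives Co2+(aq) + Mg(s) → Co(s) + Mg2+(aq); hence Q = [Mg2+(aq)] / [Co2+(aq)] = 1.05 (log Q = 0.019).
E = E° − (0.0591/n)·log Q = +2.09 − (0.0591/2)(0.019) = +2.09 V.

+2.09 V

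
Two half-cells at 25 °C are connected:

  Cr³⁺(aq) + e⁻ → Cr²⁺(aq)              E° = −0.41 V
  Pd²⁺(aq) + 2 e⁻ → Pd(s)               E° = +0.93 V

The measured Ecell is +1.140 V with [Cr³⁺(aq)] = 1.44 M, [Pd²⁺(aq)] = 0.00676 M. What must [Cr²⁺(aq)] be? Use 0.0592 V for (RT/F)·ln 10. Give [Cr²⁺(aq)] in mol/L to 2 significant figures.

With Pd²⁺/Pd at the cathode and Cr³⁺/Cr²⁺ at the anode, E°cell = +0.93 − (−0.41) = +1.34 V (n = 2).
From the Nernst equation, log Q = n(E° − E)/0.0592 = 2·(+1.34 − (+1.140))/0.0592 = 6.757.
The balanced reaction is Pd²⁺(aq) + 2 Cr²⁺(aq) → Pd(s) + 2 Cr³⁺(aq), so Q = [Cr³⁺(aq)]^2 / ([Pd²⁺(aq)]·[Cr²⁺(aq)]^2).
Isolating [Cr²⁺(aq)] in Q = 10^{6.757} yields log [Cr²⁺(aq)] = −2.135, i.e. 0.0073 M.

0.0073 M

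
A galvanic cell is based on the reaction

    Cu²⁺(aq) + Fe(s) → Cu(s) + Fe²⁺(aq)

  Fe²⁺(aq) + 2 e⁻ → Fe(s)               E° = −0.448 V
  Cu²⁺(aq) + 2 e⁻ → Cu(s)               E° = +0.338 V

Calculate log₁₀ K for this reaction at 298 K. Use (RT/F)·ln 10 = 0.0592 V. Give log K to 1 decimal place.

The Cu²⁺/Cu couple is reduced (cathode); E°cell = +0.338 − (−0.448) = +0.786 V with n = 2.
At equilibrium E = 0, so log K = nE°cell / 0.0592 = (2)(+0.786) / 0.0592 = 26.6.

log K = 26.6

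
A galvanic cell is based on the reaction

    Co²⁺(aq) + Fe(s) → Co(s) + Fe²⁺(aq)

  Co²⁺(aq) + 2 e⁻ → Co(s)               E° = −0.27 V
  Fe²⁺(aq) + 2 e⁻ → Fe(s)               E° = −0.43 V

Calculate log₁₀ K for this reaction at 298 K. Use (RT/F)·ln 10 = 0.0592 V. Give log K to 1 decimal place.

The Co²⁺/Co couple is reduced (cathode); E°cell = −0.27 − (−0.43) = +0.16 V with n = 2.
At equilibrium E = 0, so log K = nE°cell / 0.0592 = (2)(+0.16) / 0.0592 = 5.4.

log K = 5.4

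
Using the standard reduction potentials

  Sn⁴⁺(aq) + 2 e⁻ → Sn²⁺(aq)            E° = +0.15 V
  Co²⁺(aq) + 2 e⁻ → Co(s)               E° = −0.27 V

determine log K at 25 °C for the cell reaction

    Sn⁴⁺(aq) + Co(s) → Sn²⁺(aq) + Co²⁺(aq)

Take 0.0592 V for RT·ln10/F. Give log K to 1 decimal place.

The Sn⁴⁺/Sn²⁺ couple is reduced (cathode); E°cell = +0.15 − (−0.27) = +0.42 V with n = 2.
At equilibrium E = 0, so log K = nE°cell / 0.0592 = (2)(+0.42) / 0.0592 = 14.2.

log K = 14.2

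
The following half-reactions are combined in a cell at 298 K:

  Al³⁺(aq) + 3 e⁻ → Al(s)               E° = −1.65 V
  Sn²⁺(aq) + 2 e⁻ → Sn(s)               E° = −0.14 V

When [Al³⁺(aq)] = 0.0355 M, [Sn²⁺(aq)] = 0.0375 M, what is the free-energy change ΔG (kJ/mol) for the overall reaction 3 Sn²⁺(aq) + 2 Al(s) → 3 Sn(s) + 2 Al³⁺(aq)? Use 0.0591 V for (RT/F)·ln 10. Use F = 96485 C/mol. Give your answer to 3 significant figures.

E°cell = −0.14 − (−1.65) = +1.51 V; the balanced reaction transfers n = 6 electrons.
Q = [Al³⁺(aq)]^2 / [Sn²⁺(aq)]^3 = 23.9, so log Q = 1.378 and E = +1.51 − (0.0591/6)(1.378) = +1.4964 V.
Then ΔG = −nFE = −6 × 96485 × +1.4964 J/mol = −866 kJ/mol.

−866 kJ/mol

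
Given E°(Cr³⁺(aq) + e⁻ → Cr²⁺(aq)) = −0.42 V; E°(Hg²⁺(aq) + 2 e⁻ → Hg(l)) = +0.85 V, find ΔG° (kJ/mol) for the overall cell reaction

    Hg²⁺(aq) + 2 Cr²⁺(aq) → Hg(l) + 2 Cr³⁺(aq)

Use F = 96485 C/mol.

In the reaction as written Hg²⁺(aq) is reduced, so the Hg²⁺/Hg couple is the cathode and Cr³⁺/Cr²⁺ is the anode.
E°cell = +0.85 − (−0.42) = +1.27 V; balancing electrons gives n = 2.
ΔG° = −nFE°cell = −(2)(96485)(+1.27) J/mol = −245 kJ/mol.

−245 kJ/mol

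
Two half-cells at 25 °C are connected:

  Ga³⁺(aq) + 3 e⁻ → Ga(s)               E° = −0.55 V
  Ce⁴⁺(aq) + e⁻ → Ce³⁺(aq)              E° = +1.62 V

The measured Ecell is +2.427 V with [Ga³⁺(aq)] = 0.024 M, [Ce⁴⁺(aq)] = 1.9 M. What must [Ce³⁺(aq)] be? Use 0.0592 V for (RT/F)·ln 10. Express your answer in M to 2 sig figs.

0.00030 M

With Ce⁴⁺/Ce³⁺ at the cathode and Ga³⁺/Ga at the anode, E°cell = +1.62 − (−0.55) = +2.17 V (n = 3).
Rearranging E = E° − (0.0592/n)·log Q gives log Q = 3(+2.17 − (+2.427))/0.0592 = −13.024.
Balancing electrons gives 3 Ce⁴⁺(aq) + Ga(s) → 3 Ce³⁺(aq) + Ga³⁺(aq); thus Q = ([Ce³⁺(aq)]^3·[Ga³⁺(aq)]) / [Ce⁴⁺(aq)]^3.
Isolating [Ce³⁺(aq)] in Q = 10^{−13.024} yields log [Ce³⁺(aq)] = −3.523, i.e. 0.00030 M.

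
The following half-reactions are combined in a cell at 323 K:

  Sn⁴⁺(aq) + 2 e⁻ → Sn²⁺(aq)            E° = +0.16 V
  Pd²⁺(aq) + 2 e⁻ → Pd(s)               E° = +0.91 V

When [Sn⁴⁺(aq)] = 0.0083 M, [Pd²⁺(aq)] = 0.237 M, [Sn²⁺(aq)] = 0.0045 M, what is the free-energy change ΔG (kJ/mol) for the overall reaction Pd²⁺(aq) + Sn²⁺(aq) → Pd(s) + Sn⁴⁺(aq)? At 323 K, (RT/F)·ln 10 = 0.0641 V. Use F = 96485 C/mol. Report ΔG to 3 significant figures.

−139 kJ/mol

The standard cell potential is +0.91 − (+0.16) = +0.75 V, with n = 2 electrons in the balanced equation.
The reaction quotient is [Sn⁴⁺(aq)] / ([Pd²⁺(aq)]·[Sn²⁺(aq)]) = 7.78; by Nernst, E = +0.75 − (0.0641/2)(0.891) = +0.7214 V.
Finally ΔG = −nFE = −(2)(96485 C/mol)(+0.7214 V) = −139 kJ/mol.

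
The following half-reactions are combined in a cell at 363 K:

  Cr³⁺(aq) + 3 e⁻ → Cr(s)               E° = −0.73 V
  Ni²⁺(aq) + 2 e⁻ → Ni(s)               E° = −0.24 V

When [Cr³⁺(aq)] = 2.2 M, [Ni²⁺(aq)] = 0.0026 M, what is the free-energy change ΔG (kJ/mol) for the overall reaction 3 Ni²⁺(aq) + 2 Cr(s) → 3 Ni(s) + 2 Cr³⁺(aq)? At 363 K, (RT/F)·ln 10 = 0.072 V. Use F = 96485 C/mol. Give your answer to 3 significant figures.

−225 kJ/mol

With Ni²⁺/Ni reduced at the cathode, E°cell = −0.24 − (−0.73) = +0.49 V and n = 6.
The reaction quotient is [Cr³⁺(aq)]^2 / [Ni²⁺(aq)]^3 = 2.75×10^8; by Nernst, E = +0.49 − (0.072/6)(8.440) = +0.3887 V.
ΔG = −nFE = −(6)(96485)(+0.3887) J/mol = −225 kJ/mol.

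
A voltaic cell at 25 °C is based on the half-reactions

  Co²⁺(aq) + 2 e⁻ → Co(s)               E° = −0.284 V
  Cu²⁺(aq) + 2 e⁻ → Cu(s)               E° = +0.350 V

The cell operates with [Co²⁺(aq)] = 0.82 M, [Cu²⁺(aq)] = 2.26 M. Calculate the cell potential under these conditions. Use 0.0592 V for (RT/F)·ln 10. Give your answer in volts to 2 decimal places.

Cu²⁺/Cu is reduced (cathode, E° = +0.350 V) and Co²⁺/Co is oxidized (anode).
E°cell = E°cat − E°an = +0.350 − (−0.284) = +0.634 V; n = 2.
Balancing gives Cu²⁺(aq) + Co(s) → Cu(s) + Co²⁺(aq); hence Q = [Co²⁺(aq)] / [Cu²⁺(aq)] = 0.363 (log Q = −0.440).
E = E° − (0.0592/n)·log Q = +0.634 − (0.0592/2)(−0.440) = +0.65 V.

+0.65 V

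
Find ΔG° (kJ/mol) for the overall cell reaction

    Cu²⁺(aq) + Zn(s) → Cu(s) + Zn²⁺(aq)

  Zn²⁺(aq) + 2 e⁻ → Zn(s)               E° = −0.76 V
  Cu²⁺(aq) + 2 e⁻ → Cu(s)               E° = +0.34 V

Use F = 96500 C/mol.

−212 kJ/mol

In the reaction as written Cu²⁺(aq) is reduced, so the Cu²⁺/Cu couple is the cathode and Zn²⁺/Zn is the anode.
E°cell = +0.34 − (−0.76) = +1.10 V; balancing electrons gives n = 2.
ΔG° = −nFE°cell = −(2)(96500)(+1.10) J/mol = −212 kJ/mol.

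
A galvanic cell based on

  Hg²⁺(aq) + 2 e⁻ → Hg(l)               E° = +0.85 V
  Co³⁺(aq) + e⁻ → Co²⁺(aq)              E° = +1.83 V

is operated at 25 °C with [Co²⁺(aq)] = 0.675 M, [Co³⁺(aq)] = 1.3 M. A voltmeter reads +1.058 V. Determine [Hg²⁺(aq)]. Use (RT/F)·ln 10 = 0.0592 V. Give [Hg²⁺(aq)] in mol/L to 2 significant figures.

0.0086 M

The Co³⁺/Co²⁺ couple has the larger reduction potential, so it is the cathode: E°cell = +1.83 − (+0.85) = +0.98 V and n = 2.
From the Nernst equation, log Q = n(E° − E)/0.0592 = 2·(+0.98 − (+1.058))/0.0592 = −2.635.
For 2 Co³⁺(aq) + Hg(l) → 2 Co²⁺(aq) + Hg²⁺(aq), the reaction quotient is Q = ([Co²⁺(aq)]^2·[Hg²⁺(aq)]) / [Co³⁺(aq)]^2.
Isolating [Hg²⁺(aq)] in Q = 10^{−2.635} yields log [Hg²⁺(aq)] = −2.066, i.e. 0.0086 M.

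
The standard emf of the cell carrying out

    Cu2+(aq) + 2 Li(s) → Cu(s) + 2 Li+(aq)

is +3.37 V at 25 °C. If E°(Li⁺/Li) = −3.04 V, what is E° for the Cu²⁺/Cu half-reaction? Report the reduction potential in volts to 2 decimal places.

+0.33 V

In the reaction as written the Cu²⁺/Cu couple is reduced (cathode) and Li⁺/Li is oxidized (anode), so E°cell = E°(Cu²⁺/Cu) − E°(Li⁺/Li).
E°(Cu²⁺/Cu) = E°cell + E°(anode) = +3.37 + (−3.04) = +0.33 V.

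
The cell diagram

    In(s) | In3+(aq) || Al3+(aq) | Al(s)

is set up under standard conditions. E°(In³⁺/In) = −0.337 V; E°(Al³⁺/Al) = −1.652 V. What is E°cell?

By convention the left-hand electrode in cell notation is the anode (oxidation) and the right-hand electrode is the cathode (reduction).
E°cell = E°(right) − E°(left) = −1.652 − (−0.337) = −1.315 V.
The negative sign shows that, as written, the cell would require an external voltage to drive the reaction.

−1.315 V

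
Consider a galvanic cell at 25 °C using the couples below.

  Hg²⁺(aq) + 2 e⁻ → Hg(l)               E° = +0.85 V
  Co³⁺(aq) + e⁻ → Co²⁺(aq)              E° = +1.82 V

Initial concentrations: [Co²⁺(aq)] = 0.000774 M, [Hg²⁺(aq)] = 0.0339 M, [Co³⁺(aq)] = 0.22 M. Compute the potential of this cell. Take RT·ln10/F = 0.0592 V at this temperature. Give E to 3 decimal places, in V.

+1.159 V

Co³⁺/Co²⁺ is reduced (cathode, E° = +1.82 V) and Hg²⁺/Hg is oxidized (anode).
The standard potential is +1.82 − (+0.85) = +0.97 V and the balanced reaction transfers n = 2 electrons.
The balanced reaction is 2 Co³⁺(aq) + Hg(l) → 2 Co²⁺(aq) + Hg²⁺(aq), so Q = ([Co²⁺(aq)]^2·[Hg²⁺(aq)]) / [Co³⁺(aq)]^2 = 4.2×10^−7 and log Q = −6.377.
Applying E = E° − (RT ln10/nF)·log Q gives +0.97 − (0.0592/2)(−6.377) = +1.159 V.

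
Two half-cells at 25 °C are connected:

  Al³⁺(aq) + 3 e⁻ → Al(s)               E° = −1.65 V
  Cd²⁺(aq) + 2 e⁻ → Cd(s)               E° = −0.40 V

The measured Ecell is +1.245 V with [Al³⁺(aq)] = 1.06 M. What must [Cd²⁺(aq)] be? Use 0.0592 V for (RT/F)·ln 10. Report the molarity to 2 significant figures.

0.70 M

With Cd²⁺/Cd at the cathode and Al³⁺/Al at the anode, E°cell = −0.40 − (−1.65) = +1.25 V (n = 6).
Since E = E° − (0.0592/n)·log Q, log Q = n(E° − E)/0.0592 = 0.507.
Balancing electrons gives 3 Cd²⁺(aq) + 2 Al(s) → 3 Cd(s) + 2 Al³⁺(aq); thus Q = [Al³⁺(aq)]^2 / [Cd²⁺(aq)]^3.
Substituting the known concentrations and solving, log [Cd²⁺(aq)] = −0.152 and [Cd²⁺(aq)] = 0.70 M.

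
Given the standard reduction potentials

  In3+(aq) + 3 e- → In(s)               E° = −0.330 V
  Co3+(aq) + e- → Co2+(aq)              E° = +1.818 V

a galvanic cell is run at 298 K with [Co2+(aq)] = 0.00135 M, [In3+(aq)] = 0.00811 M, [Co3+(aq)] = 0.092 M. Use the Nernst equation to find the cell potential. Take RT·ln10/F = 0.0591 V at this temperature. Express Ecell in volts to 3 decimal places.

+2.298 V

Co³⁺/Co²⁺ is reduced (cathode, E° = +1.818 V) and In³⁺/In is oxidized (anode).
E°cell = E°cat − E°an = +1.818 − (−0.330) = +2.148 V; n = 3.
The balanced reaction is 3 Co3+(aq) + In(s) → 3 Co2+(aq) + In3+(aq), so Q = ([Co2+(aq)]^3·[In3+(aq)]) / [Co3+(aq)]^3 = 2.56×10^−8 and log Q = −7.591.
By the Nernst equation, E = +2.148 − (0.0591/3)·(−7.591) = +2.298 V.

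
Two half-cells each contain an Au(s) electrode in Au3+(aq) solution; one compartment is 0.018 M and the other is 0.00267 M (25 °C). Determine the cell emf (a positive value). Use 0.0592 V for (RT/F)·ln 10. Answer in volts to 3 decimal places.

For a concentration cell E°cell = 0, since both electrodes use the same couple.
The compartment with the higher Au3+(aq) concentration (0.018 M) acts as the cathode; ions are reduced there and produced at the dilute (0.00267 M) anode.
With n = 3, Ecell = −(0.0592/3)·log([dilute]/[conc]) = −(0.0592/3)·log(0.00267/0.018) = +0.016 V.

0.016 V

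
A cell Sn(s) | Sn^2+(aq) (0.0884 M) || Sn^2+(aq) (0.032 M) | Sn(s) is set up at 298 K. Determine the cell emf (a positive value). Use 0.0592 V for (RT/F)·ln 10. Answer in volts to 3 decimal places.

For a concentration cell E°cell = 0, since both electrodes use the same couple.
The compartment with the higher Sn^2+(aq) concentration (0.0884 M) acts as the cathode; ions are reduced there and produced at the dilute (0.032 M) anode.
With n = 2, Ecell = −(0.0592/2)·log([dilute]/[conc]) = −(0.0592/2)·log(0.032/0.0884) = +0.013 V.

0.013 V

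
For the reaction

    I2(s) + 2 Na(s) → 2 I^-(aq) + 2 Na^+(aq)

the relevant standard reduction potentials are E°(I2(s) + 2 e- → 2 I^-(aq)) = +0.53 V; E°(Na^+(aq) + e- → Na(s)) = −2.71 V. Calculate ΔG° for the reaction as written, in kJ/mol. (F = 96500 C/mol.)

−625 kJ/mol

In the reaction as written I2(s) is reduced, so the I₂/I⁻ couple is the cathode and Na⁺/Na is the anode.
E°cell = +0.53 − (−2.71) = +3.24 V; balancing electrons gives n = 2.
ΔG° = −nFE°cell = −(2)(96500)(+3.24) J/mol = −625 kJ/mol.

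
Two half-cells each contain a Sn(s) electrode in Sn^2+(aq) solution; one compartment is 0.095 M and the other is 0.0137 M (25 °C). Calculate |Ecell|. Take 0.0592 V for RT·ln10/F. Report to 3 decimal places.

For a concentration cell E°cell = 0, since both electrodes use the same couple.
The compartment with the higher Sn^2+(aq) concentration (0.095 M) acts as the cathode; ions are reduced there and produced at the dilute (0.0137 M) anode.
With n = 2, Ecell = −(0.0592/2)·log([dilute]/[conc]) = −(0.0592/2)·log(0.0137/0.095) = +0.025 V.

0.025 V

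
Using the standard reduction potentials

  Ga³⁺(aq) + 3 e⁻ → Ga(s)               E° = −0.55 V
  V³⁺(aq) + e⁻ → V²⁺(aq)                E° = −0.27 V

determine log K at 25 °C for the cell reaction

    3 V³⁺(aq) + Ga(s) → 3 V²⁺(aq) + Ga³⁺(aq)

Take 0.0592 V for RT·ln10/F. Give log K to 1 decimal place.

The V³⁺/V²⁺ couple is reduced (cathode); E°cell = −0.27 − (−0.55) = +0.28 V with n = 3.
At equilibrium E = 0, so log K = nE°cell / 0.0592 = (3)(+0.28) / 0.0592 = 14.2.

log K = 14.2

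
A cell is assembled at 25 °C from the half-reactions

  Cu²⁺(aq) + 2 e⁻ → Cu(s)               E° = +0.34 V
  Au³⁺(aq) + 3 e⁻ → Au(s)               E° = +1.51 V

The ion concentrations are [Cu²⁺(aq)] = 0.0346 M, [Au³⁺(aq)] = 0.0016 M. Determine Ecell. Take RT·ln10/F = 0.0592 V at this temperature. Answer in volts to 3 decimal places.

Since E°(Au³⁺/Au) > E°(Cu²⁺/Cu), Au³⁺/Au serves as the cathode.
E°cell = E°cat − E°an = +1.51 − (+0.34) = +1.17 V; n = 6.
The balanced reaction is 2 Au³⁺(aq) + 3 Cu(s) → 2 Au(s) + 3 Cu²⁺(aq), so Q = [Cu²⁺(aq)]^3 / [Au³⁺(aq)]^2 = 16.2 and log Q = 1.209.
E = E° − (0.0592/n)·log Q = +1.17 − (0.0592/6)(1.209) = +1.158 V.

+1.158 V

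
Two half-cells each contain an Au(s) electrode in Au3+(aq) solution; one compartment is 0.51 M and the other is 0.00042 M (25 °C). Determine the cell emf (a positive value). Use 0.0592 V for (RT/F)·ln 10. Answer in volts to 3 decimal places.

For a concentration cell E°cell = 0, since both electrodes use the same couple.
The compartment with the higher Au3+(aq) concentration (0.51 M) acts as the cathode; ions are reduced there and produced at the dilute (0.00042 M) anode.
With n = 3, Ecell = −(0.0592/3)·log([dilute]/[conc]) = −(0.0592/3)·log(0.00042/0.51) = +0.061 V.

0.061 V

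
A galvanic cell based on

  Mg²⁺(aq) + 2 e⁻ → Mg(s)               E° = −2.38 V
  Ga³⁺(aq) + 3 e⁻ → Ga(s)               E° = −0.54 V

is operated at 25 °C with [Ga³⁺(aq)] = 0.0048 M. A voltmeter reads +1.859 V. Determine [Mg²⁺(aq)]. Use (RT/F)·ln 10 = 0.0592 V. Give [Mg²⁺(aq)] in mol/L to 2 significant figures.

0.0065 M

The Ga³⁺/Ga couple has the larger reduction potential, so it is the cathode: E°cell = −0.54 − (−2.38) = +1.84 V and n = 6.
From the Nernst equation, log Q = n(E° − E)/0.0592 = 6·(+1.84 − (+1.859))/0.0592 = −1.926.
For 2 Ga³⁺(aq) + 3 Mg(s) → 2 Ga(s) + 3 Mg²⁺(aq), the reaction quotient is Q = [Mg²⁺(aq)]^3 / [Ga³⁺(aq)]^2.
Substituting the known concentrations and solving, log [Mg²⁺(aq)] = −2.188 and [Mg²⁺(aq)] = 0.0065 M.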